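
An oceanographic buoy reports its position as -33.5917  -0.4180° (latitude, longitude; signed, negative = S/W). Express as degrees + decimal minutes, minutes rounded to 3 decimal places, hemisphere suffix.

33° 35.502′ S, 0° 25.080′ W

Latitude is negative → S; |value| = 33.591700
Lat: 33° + 0.591700 × 60 = 33° 35.50200′
Longitude is negative → W; |value| = 0.418000
λ: minutes = (0.418000 − 0) × 60 = 25.08000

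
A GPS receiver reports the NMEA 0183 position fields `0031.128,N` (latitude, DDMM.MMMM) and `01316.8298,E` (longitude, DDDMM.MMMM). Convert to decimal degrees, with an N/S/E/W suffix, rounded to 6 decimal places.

0.518800° N, 13.280497° E

Lat: degrees = first 2 digits = 0, minutes = 31.128; 0 + 31.128/60 = 0.5188000
λ: split at 3 digits → 013° and 16.8298′; 13 + 16.8298/60 = 13.2804967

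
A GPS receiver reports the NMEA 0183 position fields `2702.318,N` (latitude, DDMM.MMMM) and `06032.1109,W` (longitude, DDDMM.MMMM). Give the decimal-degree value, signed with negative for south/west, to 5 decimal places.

Lat: split at 2 digits → 27° and 2.318′; 27 + 2.318/60 = 27.038633
N ⇒ keep positive
Lon: split at 3 digits → 060° and 32.1109′; 60 + 32.1109/60 = 60.535182
hemisphere W, so the sign is −

27.03863, -60.53518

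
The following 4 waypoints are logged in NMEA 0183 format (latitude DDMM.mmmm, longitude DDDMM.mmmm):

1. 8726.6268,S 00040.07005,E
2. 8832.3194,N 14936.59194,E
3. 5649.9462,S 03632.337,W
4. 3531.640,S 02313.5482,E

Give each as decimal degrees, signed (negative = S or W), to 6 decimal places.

Point 1:
  Lat: split at 2 digits → 87° and 26.6268′; 87 + 26.6268/60 = 87.4437800
  S ⇒ negate
  Longitude: split at 3 digits → 000° and 40.07005′; 0 + 40.07005/60 = 0.6678342
  E → positive
Point 2:
  Lat: degrees = first 2 digits = 88, minutes = 32.3194; 88 + 32.3194/60 = 88.5386567
  N ⇒ keep positive
  λ: degrees = first 3 digits = 149, minutes = 36.59194; 149 + 36.59194/60 = 149.6098657
  E ⇒ keep positive
Point 3:
  Latitude: degrees = first 2 digits = 56, minutes = 49.9462; 56 + 49.9462/60 = 56.8324367
  hemisphere S, so the sign is −
  Longitude: degrees = first 3 digits = 36, minutes = 32.337; 36 + 32.337/60 = 36.5389500
  hemisphere W, so the sign is −
Point 4:
  Latitude: split at 2 digits → 35° and 31.64′; 35 + 31.64/60 = 35.5273333
  hemisphere S, so the sign is −
  λ: degrees = first 3 digits = 23, minutes = 13.5482; 23 + 13.5482/60 = 23.2258033
  E → positive

1. -87.443780, 0.667834
2. 88.538657, 149.609866
3. -56.832437, -36.538950
4. -35.527333, 23.225803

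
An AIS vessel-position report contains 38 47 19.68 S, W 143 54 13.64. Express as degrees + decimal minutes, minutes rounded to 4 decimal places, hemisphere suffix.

Latitude: seconds/60 = 0.32800; minutes = 47 + 0.32800 = 47.328000
Longitude: 54 + 13.64/60 = 54.227333′

38° 47.3280′ S, 143° 54.2273′ W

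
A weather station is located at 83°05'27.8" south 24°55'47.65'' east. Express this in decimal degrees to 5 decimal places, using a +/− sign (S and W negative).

-83.09106, 24.92990

φ: 83° + 5/60 + 27.8/3600 = 83 + 0.083333 + 0.007722 = 83.091056
S ⇒ negate
Longitude: 24 + 55/60 + 47.65/3600 = 24.929903
E ⇒ keep positive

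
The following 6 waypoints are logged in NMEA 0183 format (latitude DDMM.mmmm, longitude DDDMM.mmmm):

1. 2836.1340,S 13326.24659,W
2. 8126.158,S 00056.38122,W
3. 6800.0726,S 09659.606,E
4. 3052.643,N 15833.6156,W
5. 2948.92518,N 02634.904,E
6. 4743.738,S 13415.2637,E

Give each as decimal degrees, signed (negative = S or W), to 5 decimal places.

Point 1:
  Lat: degrees = first 2 digits = 28, minutes = 36.134; 28 + 36.134/60 = 28.602233
  hemisphere S, so the sign is −
  Longitude: split at 3 digits → 133° and 26.24659′; 133 + 26.24659/60 = 133.437443
  W → negative
Point 2:
  Latitude: degrees = first 2 digits = 81, minutes = 26.158; 81 + 26.158/60 = 81.435967
  S ⇒ negate
  Longitude: split at 3 digits → 000° and 56.38122′; 0 + 56.38122/60 = 0.939687
  W → negative
Point 3:
  Lat: split at 2 digits → 68° and 0.0726′; 68 + 0.0726/60 = 68.001210
  hemisphere S, so the sign is −
  λ: degrees = first 3 digits = 96, minutes = 59.606; 96 + 59.606/60 = 96.993433
  E → positive
Point 4:
  φ: degrees = first 2 digits = 30, minutes = 52.643; 30 + 52.643/60 = 30.877383
  N → positive
  Longitude: degrees = first 3 digits = 158, minutes = 33.6156; 158 + 33.6156/60 = 158.560260
  W → negative
Point 5:
  Lat: split at 2 digits → 29° and 48.92518′; 29 + 48.92518/60 = 29.815420
  N ⇒ keep positive
  Lon: split at 3 digits → 026° and 34.904′; 26 + 34.904/60 = 26.581733
  E → positive
Point 6:
  φ: split at 2 digits → 47° and 43.738′; 47 + 43.738/60 = 47.728967
  S ⇒ negate
  Lon: split at 3 digits → 134° and 15.2637′; 134 + 15.2637/60 = 134.254395
  E → positive

1. -28.60223, -133.43744
2. -81.43597, -0.93969
3. -68.00121, 96.99343
4. 30.87738, -158.56026
5. 29.81542, 26.58173
6. -47.72897, 134.25440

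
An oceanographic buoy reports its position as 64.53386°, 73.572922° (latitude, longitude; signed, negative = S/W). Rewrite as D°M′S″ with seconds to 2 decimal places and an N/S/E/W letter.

64°32′1.90″ N, 73°34′22.52″ E

Lat: 0.533860° → 32.03160′; 0.03160 × 60 = 1.8960″
Lon: whole degrees 73; 34.37532′ → 34′ and 22.5192″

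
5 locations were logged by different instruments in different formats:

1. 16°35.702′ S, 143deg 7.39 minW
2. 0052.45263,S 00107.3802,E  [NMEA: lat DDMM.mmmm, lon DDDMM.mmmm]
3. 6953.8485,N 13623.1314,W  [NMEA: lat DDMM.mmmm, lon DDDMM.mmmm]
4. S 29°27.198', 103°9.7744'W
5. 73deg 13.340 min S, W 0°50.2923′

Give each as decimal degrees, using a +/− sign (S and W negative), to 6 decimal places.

Point 1:
  Latitude: 16 + 35.702/60 = 16.5950333
  hemisphere S, so the sign is −
  λ: 143 + 7.39/60 = 143.1231667
  W ⇒ negate
Point 2:
  φ: split at 2 digits → 00° and 52.45263′; 0 + 52.45263/60 = 0.8742105
  S ⇒ negate
  Lon: degrees = first 3 digits = 1, minutes = 7.3802; 1 + 7.3802/60 = 1.1230033
  E → positive
Point 3:
  Latitude: degrees = first 2 digits = 69, minutes = 53.8485; 69 + 53.8485/60 = 69.8974750
  N ⇒ keep positive
  λ: degrees = first 3 digits = 136, minutes = 23.1314; 136 + 23.1314/60 = 136.3855233
  W ⇒ negate
Point 4:
  φ: 29 + 27.198/60 = 29.4533000
  hemisphere S, so the sign is −
  Longitude: 103 + 9.7744/60 = 103.1629067
  hemisphere W, so the sign is −
Point 5:
  Latitude: 13.34′ = 0.222333°; total 73.2223333
  hemisphere S, so the sign is −
  Longitude: 0 + 50.2923/60 = 0.8382050
  W ⇒ negate

1. -16.595033, -143.123167
2. -0.874211, 1.123003
3. 69.897475, -136.385523
4. -29.453300, -103.162907
5. -73.222333, -0.838205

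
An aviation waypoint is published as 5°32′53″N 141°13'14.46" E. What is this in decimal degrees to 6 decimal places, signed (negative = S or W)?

5.548056, 141.220683

Latitude: 32′ + 53″ = 32.88333′; 5 + 32.88333/60 = 5.5480556
N ⇒ keep positive
Lon: 141° + 13/60 + 14.46/3600 = 141 + 0.216667 + 0.004017 = 141.2206833
E → positive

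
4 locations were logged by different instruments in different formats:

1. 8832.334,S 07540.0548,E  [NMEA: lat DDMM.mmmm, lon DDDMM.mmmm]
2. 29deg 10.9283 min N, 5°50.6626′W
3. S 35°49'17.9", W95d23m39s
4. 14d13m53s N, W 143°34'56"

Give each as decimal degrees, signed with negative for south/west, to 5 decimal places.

Point 1:
  Latitude: split at 2 digits → 88° and 32.334′; 88 + 32.334/60 = 88.538900
  S → negative
  Longitude: degrees = first 3 digits = 75, minutes = 40.0548; 75 + 40.0548/60 = 75.667580
  E ⇒ keep positive
Point 2:
  φ: 29 + 10.9283/60 = 29.182138
  N → positive
  Lon: 50.6626′ = 0.844377°; total 5.844377
  W ⇒ negate
Point 3:
  Lat: 35 + 49/60 + 17.9/3600 = 35.821639
  S ⇒ negate
  Lon: 95° + 23/60 + 39/3600 = 95 + 0.383333 + 0.010833 = 95.394167
  W → negative
Point 4:
  φ: 14 + 13/60 + 53/3600 = 14.231389
  N ⇒ keep positive
  Longitude: 34′ + 56″ = 34.93333′; 143 + 34.93333/60 = 143.582222
  W → negative

1. -88.53890, 75.66758
2. 29.18214, -5.84438
3. -35.82164, -95.39417
4. 14.23139, -143.58222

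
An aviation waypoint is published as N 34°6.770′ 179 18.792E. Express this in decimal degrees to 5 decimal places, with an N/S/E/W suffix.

34.11283° N, 179.31320° E

Latitude: 6.77′ = 0.112833°; total 34.112833
Lon: 179 + 18.792/60 = 179.313200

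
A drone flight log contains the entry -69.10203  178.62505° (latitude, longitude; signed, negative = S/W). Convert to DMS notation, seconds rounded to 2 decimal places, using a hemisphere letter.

69°06′7.31″ S, 178°37′30.18″ E

Latitude is negative → S; |value| = 69.102030
Lat: 0.102030° → 6.12180′; 0.12180 × 60 = 7.3080″
Lon: whole degrees 178; 37.50300′ → 37′ and 30.1800″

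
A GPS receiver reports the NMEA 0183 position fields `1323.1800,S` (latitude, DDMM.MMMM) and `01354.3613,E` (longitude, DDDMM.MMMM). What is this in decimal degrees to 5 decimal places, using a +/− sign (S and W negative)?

-13.38633, 13.90602

Lat: degrees = first 2 digits = 13, minutes = 23.18; 13 + 23.18/60 = 13.386333
S → negative
Longitude: split at 3 digits → 013° and 54.3613′; 13 + 54.3613/60 = 13.906022
E → positive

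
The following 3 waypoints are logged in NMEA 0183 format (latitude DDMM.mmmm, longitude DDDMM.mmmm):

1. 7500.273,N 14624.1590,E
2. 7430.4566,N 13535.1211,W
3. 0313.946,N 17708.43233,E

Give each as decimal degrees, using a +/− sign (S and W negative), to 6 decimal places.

1. 75.004550, 146.402650
2. 74.507610, -135.585352
3. 3.232433, 177.140539

Point 1:
  Latitude: split at 2 digits → 75° and 0.273′; 75 + 0.273/60 = 75.0045500
  N → positive
  Lon: degrees = first 3 digits = 146, minutes = 24.159; 146 + 24.159/60 = 146.4026500
  E ⇒ keep positive
Point 2:
  Lat: split at 2 digits → 74° and 30.4566′; 74 + 30.4566/60 = 74.5076100
  N ⇒ keep positive
  Lon: degrees = first 3 digits = 135, minutes = 35.1211; 135 + 35.1211/60 = 135.5853517
  W → negative
Point 3:
  Lat: split at 2 digits → 03° and 13.946′; 3 + 13.946/60 = 3.2324333
  N → positive
  λ: split at 3 digits → 177° and 8.43233′; 177 + 8.43233/60 = 177.1405388
  E → positive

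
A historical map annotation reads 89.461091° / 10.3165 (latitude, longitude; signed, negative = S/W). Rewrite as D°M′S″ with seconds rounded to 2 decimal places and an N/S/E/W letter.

89°27′39.93″ N, 10°18′59.40″ E

φ: 0.461091 × 60 = 27.66546′ → 27′, remainder × 60 = 39.9276″
Lon: 0.316500 × 60 = 18.99000′ → 18′, remainder × 60 = 59.4000″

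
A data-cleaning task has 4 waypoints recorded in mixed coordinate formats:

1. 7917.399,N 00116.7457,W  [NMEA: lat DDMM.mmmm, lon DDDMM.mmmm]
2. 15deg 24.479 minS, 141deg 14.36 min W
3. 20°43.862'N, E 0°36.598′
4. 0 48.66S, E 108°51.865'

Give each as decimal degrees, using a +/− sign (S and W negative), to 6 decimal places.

Point 1:
  φ: split at 2 digits → 79° and 17.399′; 79 + 17.399/60 = 79.2899833
  N ⇒ keep positive
  Lon: degrees = first 3 digits = 1, minutes = 16.7457; 1 + 16.7457/60 = 1.2790950
  hemisphere W, so the sign is −
Point 2:
  φ: 24.479′ = 0.407983°; total 15.4079833
  S → negative
  λ: 141 + 14.36/60 = 141.2393333
  W ⇒ negate
Point 3:
  Lat: 20 + 43.862/60 = 20.7310333
  N → positive
  Lon: 0 + 36.598/60 = 0.6099667
  E ⇒ keep positive
Point 4:
  Lat: 48.66′ = 0.811000°; total 0.8110000
  S ⇒ negate
  Longitude: 51.865′ = 0.864417°; total 108.8644167
  E ⇒ keep positive

1. 79.289983, -1.279095
2. -15.407983, -141.239333
3. 20.731033, 0.609967
4. -0.811000, 108.864417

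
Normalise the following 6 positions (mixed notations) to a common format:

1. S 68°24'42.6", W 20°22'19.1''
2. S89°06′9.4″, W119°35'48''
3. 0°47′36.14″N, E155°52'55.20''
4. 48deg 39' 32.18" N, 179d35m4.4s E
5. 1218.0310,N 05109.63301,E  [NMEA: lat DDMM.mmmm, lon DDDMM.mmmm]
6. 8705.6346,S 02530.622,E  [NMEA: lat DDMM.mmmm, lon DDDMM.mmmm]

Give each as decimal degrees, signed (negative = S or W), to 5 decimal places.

Point 1:
  Latitude: 68° + 24/60 + 42.6/3600 = 68 + 0.400000 + 0.011833 = 68.411833
  S → negative
  Longitude: 20° + 22/60 + 19.1/3600 = 20 + 0.366667 + 0.005306 = 20.371972
  W ⇒ negate
Point 2:
  φ: 89° + 6/60 + 9.4/3600 = 89 + 0.100000 + 0.002611 = 89.102611
  hemisphere S, so the sign is −
  Longitude: 35′ + 48″ = 35.80000′; 119 + 35.80000/60 = 119.596667
  W → negative
Point 3:
  Lat: 0° + 47/60 + 36.14/3600 = 0 + 0.783333 + 0.010039 = 0.793372
  N → positive
  λ: 155° + 52/60 + 55.2/3600 = 155 + 0.866667 + 0.015333 = 155.882000
  E → positive
Point 4:
  Latitude: 48° + 39/60 + 32.18/3600 = 48 + 0.650000 + 0.008939 = 48.658939
  N → positive
  Lon: 179 + 35/60 + 4.4/3600 = 179.584556
  E → positive
Point 5:
  Latitude: split at 2 digits → 12° and 18.031′; 12 + 18.031/60 = 12.300517
  N ⇒ keep positive
  λ: degrees = first 3 digits = 51, minutes = 9.63301; 51 + 9.63301/60 = 51.160550
  E → positive
Point 6:
  φ: degrees = first 2 digits = 87, minutes = 5.6346; 87 + 5.6346/60 = 87.093910
  S → negative
  Lon: split at 3 digits → 025° and 30.622′; 25 + 30.622/60 = 25.510367
  E → positive

1. -68.41183, -20.37197
2. -89.10261, -119.59667
3. 0.79337, 155.88200
4. 48.65894, 179.58456
5. 12.30052, 51.16055
6. -87.09391, 25.51037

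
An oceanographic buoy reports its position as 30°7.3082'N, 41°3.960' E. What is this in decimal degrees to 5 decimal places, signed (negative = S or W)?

φ: 7.3082′ = 0.121803°; total 30.121803
N → positive
Longitude: 41 + 3.96/60 = 41.066000
E → positive

30.12180, 41.06600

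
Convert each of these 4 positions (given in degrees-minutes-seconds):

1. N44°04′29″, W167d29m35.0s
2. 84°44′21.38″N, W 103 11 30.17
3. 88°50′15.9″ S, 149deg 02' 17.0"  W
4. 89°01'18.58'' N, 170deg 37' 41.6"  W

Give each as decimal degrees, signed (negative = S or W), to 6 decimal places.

Point 1:
  φ: 4′ + 29″ = 4.48333′; 44 + 4.48333/60 = 44.0747222
  N ⇒ keep positive
  Longitude: 167° + 29/60 + 35/3600 = 167 + 0.483333 + 0.009722 = 167.4930556
  W → negative
Point 2:
  Lat: 44′ + 21.38″ = 44.35633′; 84 + 44.35633/60 = 84.7392722
  N → positive
  Longitude: 11′ + 30.17″ = 11.50283′; 103 + 11.50283/60 = 103.1917139
  W ⇒ negate
Point 3:
  φ: 50′ + 15.9″ = 50.26500′; 88 + 50.26500/60 = 88.8377500
  hemisphere S, so the sign is −
  Longitude: 149 + 2/60 + 17/3600 = 149.0380556
  hemisphere W, so the sign is −
Point 4:
  Latitude: 89 + 1/60 + 18.58/3600 = 89.0218278
  N → positive
  Lon: 37′ + 41.6″ = 37.69333′; 170 + 37.69333/60 = 170.6282222
  hemisphere W, so the sign is −

1. 44.074722, -167.493056
2. 84.739272, -103.191714
3. -88.837750, -149.038056
4. 89.021828, -170.628222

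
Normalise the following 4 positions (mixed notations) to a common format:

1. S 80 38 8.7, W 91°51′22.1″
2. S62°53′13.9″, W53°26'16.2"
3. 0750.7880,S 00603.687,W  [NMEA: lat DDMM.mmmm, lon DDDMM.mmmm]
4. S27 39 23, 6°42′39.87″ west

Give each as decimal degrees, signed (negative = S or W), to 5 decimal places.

1. -80.63575, -91.85614
2. -62.88719, -53.43783
3. -7.84647, -6.06145
4. -27.65639, -6.71108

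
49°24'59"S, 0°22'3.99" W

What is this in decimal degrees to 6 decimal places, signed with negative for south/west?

-49.416389, -0.367775

φ: 49° + 24/60 + 59/3600 = 49 + 0.400000 + 0.016389 = 49.4163889
hemisphere S, so the sign is −
Longitude: 0° + 22/60 + 3.99/3600 = 0 + 0.366667 + 0.001108 = 0.3677750
W ⇒ negate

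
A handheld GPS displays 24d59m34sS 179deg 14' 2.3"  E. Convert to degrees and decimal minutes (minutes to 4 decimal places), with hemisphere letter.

Lat: seconds/60 = 0.56667; minutes = 59 + 0.56667 = 59.566667
Lon: seconds/60 = 0.03833; minutes = 14 + 0.03833 = 14.038333

24° 59.5667′ S, 179° 14.0383′ E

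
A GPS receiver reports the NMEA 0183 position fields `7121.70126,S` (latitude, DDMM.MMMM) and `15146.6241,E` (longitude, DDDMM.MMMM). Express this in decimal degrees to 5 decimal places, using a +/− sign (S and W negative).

φ: split at 2 digits → 71° and 21.70126′; 71 + 21.70126/60 = 71.361688
S → negative
Longitude: split at 3 digits → 151° and 46.6241′; 151 + 46.6241/60 = 151.777068
E → positive

-71.36169, 151.77707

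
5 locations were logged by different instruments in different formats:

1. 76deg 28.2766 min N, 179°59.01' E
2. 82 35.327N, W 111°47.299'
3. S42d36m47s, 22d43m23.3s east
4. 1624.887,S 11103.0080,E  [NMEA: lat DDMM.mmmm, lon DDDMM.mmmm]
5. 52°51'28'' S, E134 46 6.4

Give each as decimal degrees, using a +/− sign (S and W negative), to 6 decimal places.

1. 76.471277, 179.983500
2. 82.588783, -111.788317
3. -42.613056, 22.723139
4. -16.414783, 111.050133
5. -52.857778, 134.768444

Point 1:
  φ: 28.2766′ = 0.471277°; total 76.4712767
  N → positive
  λ: 59.01′ = 0.983500°; total 179.9835000
  E → positive
Point 2:
  φ: 82 + 35.327/60 = 82.5887833
  N → positive
  λ: 111 + 47.299/60 = 111.7883167
  W → negative
Point 3:
  Latitude: 42 + 36/60 + 47/3600 = 42.6130556
  hemisphere S, so the sign is −
  Lon: 22 + 43/60 + 23.3/3600 = 22.7231389
  E → positive
Point 4:
  Lat: split at 2 digits → 16° and 24.887′; 16 + 24.887/60 = 16.4147833
  S → negative
  Lon: degrees = first 3 digits = 111, minutes = 3.008; 111 + 3.008/60 = 111.0501333
  E → positive
Point 5:
  φ: 52 + 51/60 + 28/3600 = 52.8577778
  S → negative
  λ: 134° + 46/60 + 6.4/3600 = 134 + 0.766667 + 0.001778 = 134.7684444
  E → positive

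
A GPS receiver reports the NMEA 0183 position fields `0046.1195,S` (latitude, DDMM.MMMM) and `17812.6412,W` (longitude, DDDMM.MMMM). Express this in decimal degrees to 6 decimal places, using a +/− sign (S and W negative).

Latitude: split at 2 digits → 00° and 46.1195′; 0 + 46.1195/60 = 0.7686583
S ⇒ negate
Lon: split at 3 digits → 178° and 12.6412′; 178 + 12.6412/60 = 178.2106867
W → negative

-0.768658, -178.210687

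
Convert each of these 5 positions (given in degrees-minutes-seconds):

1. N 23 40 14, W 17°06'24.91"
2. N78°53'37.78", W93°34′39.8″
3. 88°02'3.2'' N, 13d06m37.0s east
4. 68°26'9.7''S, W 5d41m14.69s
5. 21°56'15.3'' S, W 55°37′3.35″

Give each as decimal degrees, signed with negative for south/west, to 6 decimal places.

1. 23.670556, -17.106919
2. 78.893828, -93.577722
3. 88.034222, 13.110278
4. -68.436028, -5.687414
5. -21.937583, -55.617597

Point 1:
  Lat: 23 + 40/60 + 14/3600 = 23.6705556
  N → positive
  λ: 17 + 6/60 + 24.91/3600 = 17.1069194
  W ⇒ negate
Point 2:
  Latitude: 78 + 53/60 + 37.78/3600 = 78.8938278
  N → positive
  Lon: 93° + 34/60 + 39.8/3600 = 93 + 0.566667 + 0.011056 = 93.5777222
  hemisphere W, so the sign is −
Point 3:
  Latitude: 2′ + 3.2″ = 2.05333′; 88 + 2.05333/60 = 88.0342222
  N ⇒ keep positive
  Longitude: 6′ + 37″ = 6.61667′; 13 + 6.61667/60 = 13.1102778
  E → positive
Point 4:
  Lat: 26′ + 9.7″ = 26.16167′; 68 + 26.16167/60 = 68.4360278
  hemisphere S, so the sign is −
  λ: 5° + 41/60 + 14.69/3600 = 5 + 0.683333 + 0.004081 = 5.6874139
  W → negative
Point 5:
  Lat: 56′ + 15.3″ = 56.25500′; 21 + 56.25500/60 = 21.9375833
  S → negative
  Longitude: 55 + 37/60 + 3.35/3600 = 55.6175972
  W → negative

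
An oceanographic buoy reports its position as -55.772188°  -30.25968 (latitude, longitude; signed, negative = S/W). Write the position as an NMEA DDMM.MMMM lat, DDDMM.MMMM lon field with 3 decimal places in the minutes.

Latitude is negative → S; |value| = 55.772188
φ: fractional part 0.772188 → 46.33128 minutes
Longitude is negative → W; |value| = 30.259680
Lon: minutes = (30.259680 − 30) × 60 = 15.58080

5546.331,S / 03015.581,W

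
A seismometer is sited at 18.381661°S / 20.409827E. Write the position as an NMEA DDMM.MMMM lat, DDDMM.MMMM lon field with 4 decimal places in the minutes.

1822.8997,S / 02024.5896,E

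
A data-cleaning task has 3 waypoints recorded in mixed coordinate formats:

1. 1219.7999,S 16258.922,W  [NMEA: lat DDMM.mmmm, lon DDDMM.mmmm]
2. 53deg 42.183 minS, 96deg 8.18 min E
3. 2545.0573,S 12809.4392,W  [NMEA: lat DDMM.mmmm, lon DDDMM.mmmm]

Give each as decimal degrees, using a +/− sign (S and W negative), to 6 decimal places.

1. -12.329998, -162.982033
2. -53.703050, 96.136333
3. -25.750955, -128.157320

Point 1:
  φ: split at 2 digits → 12° and 19.7999′; 12 + 19.7999/60 = 12.3299983
  S ⇒ negate
  λ: degrees = first 3 digits = 162, minutes = 58.922; 162 + 58.922/60 = 162.9820333
  W ⇒ negate
Point 2:
  φ: 53 + 42.183/60 = 53.7030500
  S ⇒ negate
  Lon: 96 + 8.18/60 = 96.1363333
  E → positive
Point 3:
  Latitude: degrees = first 2 digits = 25, minutes = 45.0573; 25 + 45.0573/60 = 25.7509550
  hemisphere S, so the sign is −
  λ: degrees = first 3 digits = 128, minutes = 9.4392; 128 + 9.4392/60 = 128.1573200
  W ⇒ negate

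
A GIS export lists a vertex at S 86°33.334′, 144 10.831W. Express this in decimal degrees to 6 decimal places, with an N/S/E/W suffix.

86.555567° S, 144.180517° W

Latitude: 86 + 33.334/60 = 86.5555667
λ: 144 + 10.831/60 = 144.1805167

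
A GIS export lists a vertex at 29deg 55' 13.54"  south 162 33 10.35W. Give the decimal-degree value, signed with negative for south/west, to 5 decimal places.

φ: 29 + 55/60 + 13.54/3600 = 29.920428
S → negative
Lon: 162 + 33/60 + 10.35/3600 = 162.552875
hemisphere W, so the sign is −

-29.92043, -162.55288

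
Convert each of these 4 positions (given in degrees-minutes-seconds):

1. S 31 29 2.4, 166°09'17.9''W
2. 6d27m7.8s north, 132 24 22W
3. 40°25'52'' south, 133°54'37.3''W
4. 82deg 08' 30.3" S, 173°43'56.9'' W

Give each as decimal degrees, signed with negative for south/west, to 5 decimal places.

1. -31.48400, -166.15497
2. 6.45217, -132.40611
3. -40.43111, -133.91036
4. -82.14175, -173.73247

Point 1:
  Latitude: 31 + 29/60 + 2.4/3600 = 31.484000
  S ⇒ negate
  Lon: 9′ + 17.9″ = 9.29833′; 166 + 9.29833/60 = 166.154972
  W → negative
Point 2:
  Latitude: 6° + 27/60 + 7.8/3600 = 6 + 0.450000 + 0.002167 = 6.452167
  N → positive
  Longitude: 132° + 24/60 + 22/3600 = 132 + 0.400000 + 0.006111 = 132.406111
  W ⇒ negate
Point 3:
  Lat: 25′ + 52″ = 25.86667′; 40 + 25.86667/60 = 40.431111
  S → negative
  Lon: 133 + 54/60 + 37.3/3600 = 133.910361
  W ⇒ negate
Point 4:
  Latitude: 82° + 8/60 + 30.3/3600 = 82 + 0.133333 + 0.008417 = 82.141750
  hemisphere S, so the sign is −
  λ: 173 + 43/60 + 56.9/3600 = 173.732472
  hemisphere W, so the sign is −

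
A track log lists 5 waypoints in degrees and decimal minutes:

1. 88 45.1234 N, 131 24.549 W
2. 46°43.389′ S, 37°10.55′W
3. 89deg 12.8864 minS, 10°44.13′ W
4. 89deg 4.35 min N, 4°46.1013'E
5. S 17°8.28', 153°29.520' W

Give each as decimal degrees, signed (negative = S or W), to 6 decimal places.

1. 88.752057, -131.409150
2. -46.723150, -37.175833
3. -89.214773, -10.735500
4. 89.072500, 4.768355
5. -17.138000, -153.492000

Point 1:
  Lat: 88 + 45.1234/60 = 88.7520567
  N ⇒ keep positive
  λ: 24.549′ = 0.409150°; total 131.4091500
  W → negative
Point 2:
  Latitude: 46 + 43.389/60 = 46.7231500
  hemisphere S, so the sign is −
  Longitude: 10.55′ = 0.175833°; total 37.1758333
  W → negative
Point 3:
  Latitude: 89 + 12.8864/60 = 89.2147733
  S → negative
  Lon: 10 + 44.13/60 = 10.7355000
  hemisphere W, so the sign is −
Point 4:
  Latitude: 89 + 4.35/60 = 89.0725000
  N → positive
  Lon: 4 + 46.1013/60 = 4.7683550
  E ⇒ keep positive
Point 5:
  φ: 8.28′ = 0.138000°; total 17.1380000
  S ⇒ negate
  λ: 29.52′ = 0.492000°; total 153.4920000
  W ⇒ negate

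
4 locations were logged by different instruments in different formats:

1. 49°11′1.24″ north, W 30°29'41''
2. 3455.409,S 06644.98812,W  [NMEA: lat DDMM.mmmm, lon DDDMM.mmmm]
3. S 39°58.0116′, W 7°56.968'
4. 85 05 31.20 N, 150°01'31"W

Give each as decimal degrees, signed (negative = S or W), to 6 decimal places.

1. 49.183678, -30.494722
2. -34.923483, -66.749802
3. -39.966860, -7.949467
4. 85.092000, -150.025278

Point 1:
  Lat: 11′ + 1.24″ = 11.02067′; 49 + 11.02067/60 = 49.1836778
  N → positive
  λ: 30 + 29/60 + 41/3600 = 30.4947222
  W → negative
Point 2:
  φ: degrees = first 2 digits = 34, minutes = 55.409; 34 + 55.409/60 = 34.9234833
  S ⇒ negate
  λ: degrees = first 3 digits = 66, minutes = 44.98812; 66 + 44.98812/60 = 66.7498020
  hemisphere W, so the sign is −
Point 3:
  Lat: 58.0116′ = 0.966860°; total 39.9668600
  S ⇒ negate
  Longitude: 7 + 56.968/60 = 7.9494667
  W → negative
Point 4:
  Latitude: 5′ + 31.2″ = 5.52000′; 85 + 5.52000/60 = 85.0920000
  N ⇒ keep positive
  Lon: 150 + 1/60 + 31/3600 = 150.0252778
  W ⇒ negate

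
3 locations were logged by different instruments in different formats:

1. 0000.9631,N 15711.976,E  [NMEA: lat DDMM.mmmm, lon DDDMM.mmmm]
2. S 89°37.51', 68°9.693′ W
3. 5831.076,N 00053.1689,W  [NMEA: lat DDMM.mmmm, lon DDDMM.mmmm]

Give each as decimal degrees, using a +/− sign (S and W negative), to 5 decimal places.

1. 0.01605, 157.19960
2. -89.62517, -68.16155
3. 58.51793, -0.88615

Point 1:
  Latitude: degrees = first 2 digits = 0, minutes = 0.9631; 0 + 0.9631/60 = 0.016052
  N ⇒ keep positive
  λ: degrees = first 3 digits = 157, minutes = 11.976; 157 + 11.976/60 = 157.199600
  E → positive
Point 2:
  Lat: 89 + 37.51/60 = 89.625167
  S → negative
  Longitude: 68 + 9.693/60 = 68.161550
  W → negative
Point 3:
  Latitude: degrees = first 2 digits = 58, minutes = 31.076; 58 + 31.076/60 = 58.517933
  N → positive
  λ: split at 3 digits → 000° and 53.1689′; 0 + 53.1689/60 = 0.886148
  hemisphere W, so the sign is −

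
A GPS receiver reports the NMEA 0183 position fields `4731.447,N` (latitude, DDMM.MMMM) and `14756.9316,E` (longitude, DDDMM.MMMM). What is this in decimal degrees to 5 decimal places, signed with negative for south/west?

Latitude: degrees = first 2 digits = 47, minutes = 31.447; 47 + 31.447/60 = 47.524117
N → positive
Lon: split at 3 digits → 147° and 56.9316′; 147 + 56.9316/60 = 147.948860
E ⇒ keep positive

47.52412, 147.94886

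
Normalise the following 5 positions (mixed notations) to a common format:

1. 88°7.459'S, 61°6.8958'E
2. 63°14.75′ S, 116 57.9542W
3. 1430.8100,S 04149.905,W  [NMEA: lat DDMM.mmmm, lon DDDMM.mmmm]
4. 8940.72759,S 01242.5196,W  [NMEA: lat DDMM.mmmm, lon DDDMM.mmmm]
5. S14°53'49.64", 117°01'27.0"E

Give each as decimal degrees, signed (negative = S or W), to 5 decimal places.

Point 1:
  Lat: 7.459′ = 0.124317°; total 88.124317
  S ⇒ negate
  λ: 6.8958′ = 0.114930°; total 61.114930
  E ⇒ keep positive
Point 2:
  Latitude: 63 + 14.75/60 = 63.245833
  S ⇒ negate
  λ: 57.9542′ = 0.965903°; total 116.965903
  W ⇒ negate
Point 3:
  Lat: split at 2 digits → 14° and 30.81′; 14 + 30.81/60 = 14.513500
  S ⇒ negate
  Longitude: degrees = first 3 digits = 41, minutes = 49.905; 41 + 49.905/60 = 41.831750
  W ⇒ negate
Point 4:
  φ: degrees = first 2 digits = 89, minutes = 40.72759; 89 + 40.72759/60 = 89.678793
  S → negative
  Lon: split at 3 digits → 012° and 42.5196′; 12 + 42.5196/60 = 12.708660
  hemisphere W, so the sign is −
Point 5:
  Lat: 53′ + 49.64″ = 53.82733′; 14 + 53.82733/60 = 14.897122
  S → negative
  λ: 117° + 1/60 + 27/3600 = 117 + 0.016667 + 0.007500 = 117.024167
  E ⇒ keep positive

1. -88.12432, 61.11493
2. -63.24583, -116.96590
3. -14.51350, -41.83175
4. -89.67879, -12.70866
5. -14.89712, 117.02417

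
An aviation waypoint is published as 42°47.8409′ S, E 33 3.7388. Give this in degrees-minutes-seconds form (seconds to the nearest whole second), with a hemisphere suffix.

Latitude: 47.84090′ → 47′ and 0.84090 × 60 = 50.45″
Longitude: 3.73880′ → 3′ and 0.73880 × 60 = 44.33″

42°47′50″ S, 33°03′44″ E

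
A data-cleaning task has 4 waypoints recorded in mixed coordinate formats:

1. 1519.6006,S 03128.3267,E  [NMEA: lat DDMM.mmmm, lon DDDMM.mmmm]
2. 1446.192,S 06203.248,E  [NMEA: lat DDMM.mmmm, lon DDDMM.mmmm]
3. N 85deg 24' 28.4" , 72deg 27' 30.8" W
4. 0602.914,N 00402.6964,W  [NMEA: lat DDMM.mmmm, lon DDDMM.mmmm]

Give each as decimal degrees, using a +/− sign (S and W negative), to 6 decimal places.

Point 1:
  Lat: degrees = first 2 digits = 15, minutes = 19.6006; 15 + 19.6006/60 = 15.3266767
  S → negative
  Longitude: split at 3 digits → 031° and 28.3267′; 31 + 28.3267/60 = 31.4721117
  E ⇒ keep positive
Point 2:
  Lat: split at 2 digits → 14° and 46.192′; 14 + 46.192/60 = 14.7698667
  S → negative
  Longitude: split at 3 digits → 062° and 3.248′; 62 + 3.248/60 = 62.0541333
  E ⇒ keep positive
Point 3:
  Latitude: 24′ + 28.4″ = 24.47333′; 85 + 24.47333/60 = 85.4078889
  N → positive
  Longitude: 72 + 27/60 + 30.8/3600 = 72.4585556
  W → negative
Point 4:
  φ: degrees = first 2 digits = 6, minutes = 2.914; 6 + 2.914/60 = 6.0485667
  N ⇒ keep positive
  Longitude: degrees = first 3 digits = 4, minutes = 2.6964; 4 + 2.6964/60 = 4.0449400
  W → negative

1. -15.326677, 31.472112
2. -14.769867, 62.054133
3. 85.407889, -72.458556
4. 6.048567, -4.044940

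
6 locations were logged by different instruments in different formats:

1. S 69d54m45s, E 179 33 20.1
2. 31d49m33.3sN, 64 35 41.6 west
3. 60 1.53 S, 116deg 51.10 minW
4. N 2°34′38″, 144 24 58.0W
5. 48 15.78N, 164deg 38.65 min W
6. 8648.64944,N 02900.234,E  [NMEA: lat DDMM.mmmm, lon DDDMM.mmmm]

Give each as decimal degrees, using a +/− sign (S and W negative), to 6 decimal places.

Point 1:
  φ: 54′ + 45″ = 54.75000′; 69 + 54.75000/60 = 69.9125000
  S → negative
  Lon: 179 + 33/60 + 20.1/3600 = 179.5555833
  E → positive
Point 2:
  Latitude: 31 + 49/60 + 33.3/3600 = 31.8259167
  N → positive
  Longitude: 64° + 35/60 + 41.6/3600 = 64 + 0.583333 + 0.011556 = 64.5948889
  W → negative
Point 3:
  Lat: 1.53′ = 0.025500°; total 60.0255000
  hemisphere S, so the sign is −
  Lon: 51.1′ = 0.851667°; total 116.8516667
  W → negative
Point 4:
  φ: 2 + 34/60 + 38/3600 = 2.5772222
  N → positive
  Lon: 144 + 24/60 + 58/3600 = 144.4161111
  W ⇒ negate
Point 5:
  φ: 48 + 15.78/60 = 48.2630000
  N → positive
  Lon: 38.65′ = 0.644167°; total 164.6441667
  W ⇒ negate
Point 6:
  Latitude: degrees = first 2 digits = 86, minutes = 48.64944; 86 + 48.64944/60 = 86.8108240
  N → positive
  λ: degrees = first 3 digits = 29, minutes = 0.234; 29 + 0.234/60 = 29.0039000
  E ⇒ keep positive

1. -69.912500, 179.555583
2. 31.825917, -64.594889
3. -60.025500, -116.851667
4. 2.577222, -144.416111
5. 48.263000, -164.644167
6. 86.810824, 29.003900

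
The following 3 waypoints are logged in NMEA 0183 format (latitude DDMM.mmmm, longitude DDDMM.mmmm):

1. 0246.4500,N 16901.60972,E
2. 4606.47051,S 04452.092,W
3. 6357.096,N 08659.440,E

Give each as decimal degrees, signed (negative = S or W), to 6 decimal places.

1. 2.774167, 169.026829
2. -46.107842, -44.868200
3. 63.951600, 86.990667

Point 1:
  Lat: split at 2 digits → 02° and 46.45′; 2 + 46.45/60 = 2.7741667
  N ⇒ keep positive
  λ: split at 3 digits → 169° and 1.60972′; 169 + 1.60972/60 = 169.0268287
  E ⇒ keep positive
Point 2:
  φ: degrees = first 2 digits = 46, minutes = 6.47051; 46 + 6.47051/60 = 46.1078418
  S → negative
  Lon: split at 3 digits → 044° and 52.092′; 44 + 52.092/60 = 44.8682000
  hemisphere W, so the sign is −
Point 3:
  φ: split at 2 digits → 63° and 57.096′; 63 + 57.096/60 = 63.9516000
  N ⇒ keep positive
  Longitude: degrees = first 3 digits = 86, minutes = 59.44; 86 + 59.44/60 = 86.9906667
  E → positive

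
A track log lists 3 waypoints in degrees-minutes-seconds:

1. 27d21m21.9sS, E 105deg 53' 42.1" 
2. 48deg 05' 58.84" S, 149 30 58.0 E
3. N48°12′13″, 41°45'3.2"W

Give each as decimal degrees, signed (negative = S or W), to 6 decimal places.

Point 1:
  Latitude: 27 + 21/60 + 21.9/3600 = 27.3560833
  hemisphere S, so the sign is −
  Longitude: 105° + 53/60 + 42.1/3600 = 105 + 0.883333 + 0.011694 = 105.8950278
  E ⇒ keep positive
Point 2:
  φ: 5′ + 58.84″ = 5.98067′; 48 + 5.98067/60 = 48.0996778
  S ⇒ negate
  Lon: 149° + 30/60 + 58/3600 = 149 + 0.500000 + 0.016111 = 149.5161111
  E → positive
Point 3:
  Lat: 48 + 12/60 + 13/3600 = 48.2036111
  N → positive
  Lon: 41 + 45/60 + 3.2/3600 = 41.7508889
  hemisphere W, so the sign is −

1. -27.356083, 105.895028
2. -48.099678, 149.516111
3. 48.203611, -41.750889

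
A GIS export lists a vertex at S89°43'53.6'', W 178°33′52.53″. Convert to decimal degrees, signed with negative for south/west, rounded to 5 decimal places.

-89.73156, -178.56459

Lat: 89° + 43/60 + 53.6/3600 = 89 + 0.716667 + 0.014889 = 89.731556
hemisphere S, so the sign is −
Longitude: 178 + 33/60 + 52.53/3600 = 178.564592
W → negative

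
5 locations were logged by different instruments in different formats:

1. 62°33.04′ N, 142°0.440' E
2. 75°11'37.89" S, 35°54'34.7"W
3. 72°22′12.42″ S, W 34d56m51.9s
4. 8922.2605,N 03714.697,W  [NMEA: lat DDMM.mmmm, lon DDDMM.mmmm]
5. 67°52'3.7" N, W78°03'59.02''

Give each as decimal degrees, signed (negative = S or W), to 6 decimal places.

Point 1:
  Lat: 33.04′ = 0.550667°; total 62.5506667
  N → positive
  Longitude: 0.44′ = 0.007333°; total 142.0073333
  E → positive
Point 2:
  Latitude: 11′ + 37.89″ = 11.63150′; 75 + 11.63150/60 = 75.1938583
  S ⇒ negate
  Longitude: 35 + 54/60 + 34.7/3600 = 35.9096389
  W → negative
Point 3:
  Latitude: 72° + 22/60 + 12.42/3600 = 72 + 0.366667 + 0.003450 = 72.3701167
  hemisphere S, so the sign is −
  λ: 34 + 56/60 + 51.9/3600 = 34.9477500
  W ⇒ negate
Point 4:
  Lat: degrees = first 2 digits = 89, minutes = 22.2605; 89 + 22.2605/60 = 89.3710083
  N → positive
  λ: degrees = first 3 digits = 37, minutes = 14.697; 37 + 14.697/60 = 37.2449500
  W ⇒ negate
Point 5:
  φ: 67 + 52/60 + 3.7/3600 = 67.8676944
  N ⇒ keep positive
  λ: 78° + 3/60 + 59.02/3600 = 78 + 0.050000 + 0.016394 = 78.0663944
  W → negative

1. 62.550667, 142.007333
2. -75.193858, -35.909639
3. -72.370117, -34.947750
4. 89.371008, -37.244950
5. 67.867694, -78.066394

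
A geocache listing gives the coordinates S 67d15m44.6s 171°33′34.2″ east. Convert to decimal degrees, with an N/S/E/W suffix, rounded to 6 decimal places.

67.262389° S, 171.559500° E

Latitude: 67 + 15/60 + 44.6/3600 = 67.2623889
λ: 171° + 33/60 + 34.2/3600 = 171 + 0.550000 + 0.009500 = 171.5595000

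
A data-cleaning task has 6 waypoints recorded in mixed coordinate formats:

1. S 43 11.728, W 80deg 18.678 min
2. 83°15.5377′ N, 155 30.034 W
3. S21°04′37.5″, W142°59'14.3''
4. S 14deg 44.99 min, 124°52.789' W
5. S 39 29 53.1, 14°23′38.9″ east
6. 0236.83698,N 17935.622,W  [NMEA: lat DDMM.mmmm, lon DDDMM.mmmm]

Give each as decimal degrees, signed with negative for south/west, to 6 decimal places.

Point 1:
  Latitude: 11.728′ = 0.195467°; total 43.1954667
  S ⇒ negate
  Lon: 80 + 18.678/60 = 80.3113000
  hemisphere W, so the sign is −
Point 2:
  Lat: 15.5377′ = 0.258962°; total 83.2589617
  N → positive
  λ: 30.034′ = 0.500567°; total 155.5005667
  W → negative
Point 3:
  φ: 21 + 4/60 + 37.5/3600 = 21.0770833
  S ⇒ negate
  λ: 142 + 59/60 + 14.3/3600 = 142.9873056
  W → negative
Point 4:
  Latitude: 14 + 44.99/60 = 14.7498333
  S ⇒ negate
  λ: 124 + 52.789/60 = 124.8798167
  W ⇒ negate
Point 5:
  Latitude: 29′ + 53.1″ = 29.88500′; 39 + 29.88500/60 = 39.4980833
  S ⇒ negate
  λ: 23′ + 38.9″ = 23.64833′; 14 + 23.64833/60 = 14.3941389
  E ⇒ keep positive
Point 6:
  Lat: split at 2 digits → 02° and 36.83698′; 2 + 36.83698/60 = 2.6139497
  N ⇒ keep positive
  λ: degrees = first 3 digits = 179, minutes = 35.622; 179 + 35.622/60 = 179.5937000
  hemisphere W, so the sign is −

1. -43.195467, -80.311300
2. 83.258962, -155.500567
3. -21.077083, -142.987306
4. -14.749833, -124.879817
5. -39.498083, 14.394139
6. 2.613950, -179.593700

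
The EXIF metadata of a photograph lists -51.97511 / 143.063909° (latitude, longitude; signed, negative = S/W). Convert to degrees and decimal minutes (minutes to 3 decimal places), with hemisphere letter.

51° 58.507′ S, 143° 3.835′ E

Latitude is negative → S; |value| = 51.975110
Lat: minutes = (51.975110 − 51) × 60 = 58.50660
λ: minutes = (143.063909 − 143) × 60 = 3.83454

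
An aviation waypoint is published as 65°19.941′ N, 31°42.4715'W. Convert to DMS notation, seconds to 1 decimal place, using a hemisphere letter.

φ: 19.94100′ → 19′ and 0.94100 × 60 = 56.460″
λ: fractional minutes 0.47150 × 60 = 28.290″

65°19′56.5″ N, 31°42′28.3″ W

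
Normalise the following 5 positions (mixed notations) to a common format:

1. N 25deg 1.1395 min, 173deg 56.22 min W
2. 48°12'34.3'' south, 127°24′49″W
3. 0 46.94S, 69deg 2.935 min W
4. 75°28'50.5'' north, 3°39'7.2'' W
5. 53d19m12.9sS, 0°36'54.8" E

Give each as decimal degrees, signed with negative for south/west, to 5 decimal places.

1. 25.01899, -173.93700
2. -48.20953, -127.41361
3. -0.78233, -69.04892
4. 75.48069, -3.65200
5. -53.32025, 0.61522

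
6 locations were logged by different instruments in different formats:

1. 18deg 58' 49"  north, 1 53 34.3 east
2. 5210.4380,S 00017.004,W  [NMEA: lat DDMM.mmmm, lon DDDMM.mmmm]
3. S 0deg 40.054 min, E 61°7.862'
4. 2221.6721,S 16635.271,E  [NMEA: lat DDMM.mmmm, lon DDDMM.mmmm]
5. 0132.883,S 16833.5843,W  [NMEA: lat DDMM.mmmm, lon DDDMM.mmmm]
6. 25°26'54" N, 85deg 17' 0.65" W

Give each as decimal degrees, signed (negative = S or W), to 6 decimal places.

Point 1:
  Lat: 18° + 58/60 + 49/3600 = 18 + 0.966667 + 0.013611 = 18.9802778
  N ⇒ keep positive
  Lon: 1 + 53/60 + 34.3/3600 = 1.8928611
  E → positive
Point 2:
  Latitude: degrees = first 2 digits = 52, minutes = 10.438; 52 + 10.438/60 = 52.1739667
  hemisphere S, so the sign is −
  Longitude: split at 3 digits → 000° and 17.004′; 0 + 17.004/60 = 0.2834000
  W ⇒ negate
Point 3:
  φ: 40.054′ = 0.667567°; total 0.6675667
  S ⇒ negate
  Lon: 61 + 7.862/60 = 61.1310333
  E ⇒ keep positive
Point 4:
  Latitude: split at 2 digits → 22° and 21.6721′; 22 + 21.6721/60 = 22.3612017
  S → negative
  Longitude: degrees = first 3 digits = 166, minutes = 35.271; 166 + 35.271/60 = 166.5878500
  E ⇒ keep positive
Point 5:
  φ: split at 2 digits → 01° and 32.883′; 1 + 32.883/60 = 1.5480500
  S ⇒ negate
  λ: split at 3 digits → 168° and 33.5843′; 168 + 33.5843/60 = 168.5597383
  W → negative
Point 6:
  Lat: 26′ + 54″ = 26.90000′; 25 + 26.90000/60 = 25.4483333
  N ⇒ keep positive
  Lon: 85 + 17/60 + 0.65/3600 = 85.2835139
  W ⇒ negate

1. 18.980278, 1.892861
2. -52.173967, -0.283400
3. -0.667567, 61.131033
4. -22.361202, 166.587850
5. -1.548050, -168.559738
6. 25.448333, -85.283514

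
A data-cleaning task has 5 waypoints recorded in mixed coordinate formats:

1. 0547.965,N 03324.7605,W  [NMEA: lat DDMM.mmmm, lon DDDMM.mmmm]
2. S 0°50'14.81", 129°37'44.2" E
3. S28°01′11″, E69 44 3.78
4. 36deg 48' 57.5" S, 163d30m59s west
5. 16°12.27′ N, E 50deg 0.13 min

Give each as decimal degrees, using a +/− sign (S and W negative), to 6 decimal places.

Point 1:
  Lat: split at 2 digits → 05° and 47.965′; 5 + 47.965/60 = 5.7994167
  N ⇒ keep positive
  Longitude: degrees = first 3 digits = 33, minutes = 24.7605; 33 + 24.7605/60 = 33.4126750
  W → negative
Point 2:
  Lat: 0° + 50/60 + 14.81/3600 = 0 + 0.833333 + 0.004114 = 0.8374472
  S ⇒ negate
  Lon: 37′ + 44.2″ = 37.73667′; 129 + 37.73667/60 = 129.6289444
  E → positive
Point 3:
  φ: 1′ + 11″ = 1.18333′; 28 + 1.18333/60 = 28.0197222
  hemisphere S, so the sign is −
  Lon: 69 + 44/60 + 3.78/3600 = 69.7343833
  E → positive
Point 4:
  Lat: 48′ + 57.5″ = 48.95833′; 36 + 48.95833/60 = 36.8159722
  hemisphere S, so the sign is −
  Lon: 30′ + 59″ = 30.98333′; 163 + 30.98333/60 = 163.5163889
  hemisphere W, so the sign is −
Point 5:
  φ: 12.27′ = 0.204500°; total 16.2045000
  N → positive
  Longitude: 50 + 0.13/60 = 50.0021667
  E ⇒ keep positive

1. 5.799417, -33.412675
2. -0.837447, 129.628944
3. -28.019722, 69.734383
4. -36.815972, -163.516389
5. 16.204500, 50.002167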